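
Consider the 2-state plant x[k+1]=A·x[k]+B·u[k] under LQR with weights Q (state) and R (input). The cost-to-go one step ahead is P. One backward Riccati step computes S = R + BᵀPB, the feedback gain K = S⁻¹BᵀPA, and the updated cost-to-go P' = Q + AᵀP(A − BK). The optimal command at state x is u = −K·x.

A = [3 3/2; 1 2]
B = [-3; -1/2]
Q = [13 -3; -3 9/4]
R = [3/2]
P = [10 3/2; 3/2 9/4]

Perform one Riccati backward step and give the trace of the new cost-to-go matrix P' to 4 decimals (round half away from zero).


BᵀP = [-30.7500 -5.6250]
S = R + BᵀPB = [3/2] + [95.0625] = [96.5625]
BᵀPA = [-97.8750 -57.3750]
K = S⁻¹·BᵀPA = [-1.0136 -0.5942]
A−BK = [-0.0408 -0.2825; 0.4932 1.7029]
AᵀP(A−BK) = [2.0447 2.5951; 2.5951 6.4092]
P' = Q + AᵀP(A−BK) = [15.0447 -0.4049; -0.4049 8.6592]
tr(P') = 23.7039

23.7039


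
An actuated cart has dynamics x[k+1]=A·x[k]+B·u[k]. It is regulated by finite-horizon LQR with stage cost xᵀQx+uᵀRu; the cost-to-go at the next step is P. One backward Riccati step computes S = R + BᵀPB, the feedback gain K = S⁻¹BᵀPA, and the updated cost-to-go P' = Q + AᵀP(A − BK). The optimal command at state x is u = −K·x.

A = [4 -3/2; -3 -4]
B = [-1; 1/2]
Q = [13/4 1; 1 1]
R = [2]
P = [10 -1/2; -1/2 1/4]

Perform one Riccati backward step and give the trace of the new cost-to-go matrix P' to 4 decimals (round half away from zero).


39.4751

BᵀP = [-10.2500 0.6250]
S = R + BᵀPB = [2] + [10.5625] = [12.5625]
BᵀPA = [-42.8750 12.8750]
K = S⁻¹·BᵀPA = [-3.4129 1.0249]
A−BK = [0.5871 -0.4751; -1.2935 -4.5124]
AᵀP(A−BK) = [27.9204 -7.3085; -7.3085 7.3047]
P' = Q + AᵀP(A−BK) = [31.1704 -6.3085; -6.3085 8.3047]
tr(P') = 39.4751


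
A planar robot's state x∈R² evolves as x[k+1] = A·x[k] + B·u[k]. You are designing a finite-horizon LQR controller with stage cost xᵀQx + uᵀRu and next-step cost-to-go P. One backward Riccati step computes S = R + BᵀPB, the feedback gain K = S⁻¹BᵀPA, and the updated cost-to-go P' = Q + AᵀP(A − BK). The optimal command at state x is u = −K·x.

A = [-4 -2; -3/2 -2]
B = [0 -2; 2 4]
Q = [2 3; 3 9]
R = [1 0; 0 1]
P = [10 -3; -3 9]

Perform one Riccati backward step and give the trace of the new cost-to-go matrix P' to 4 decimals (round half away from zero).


41.4034

BᵀP = [-6.0000 18.0000; -32.0000 42.0000]
S = R + BᵀPB = [1 0; 0 1] + [36.0000 84.0000; 84.0000 232.0000] = [37.0000 84.0000; 84.0000 233.0000]
BᵀPA = [-3.0000 -24.0000; 65.0000 -20.0000]
K = S⁻¹·BᵀPA = [-3.9355 -2.4997; 1.6978 0.8153]
A−BK = [-0.6045 -0.3693; -0.4201 -0.2620]
AᵀP(A−BK) = [22.0890 13.5042; 13.5042 8.3144]
P' = Q + AᵀP(A−BK) = [24.0890 16.5042; 16.5042 17.3144]
tr(P') = 41.4034


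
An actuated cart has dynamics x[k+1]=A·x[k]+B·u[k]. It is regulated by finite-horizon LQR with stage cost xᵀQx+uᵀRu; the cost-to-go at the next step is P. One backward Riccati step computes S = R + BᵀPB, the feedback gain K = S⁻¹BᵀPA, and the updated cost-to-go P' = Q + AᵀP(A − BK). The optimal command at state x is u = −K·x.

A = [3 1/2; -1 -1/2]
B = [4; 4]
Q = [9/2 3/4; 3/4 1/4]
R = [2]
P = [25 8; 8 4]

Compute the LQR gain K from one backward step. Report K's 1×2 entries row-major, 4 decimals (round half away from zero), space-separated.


BᵀP = [132.0000 48.0000]
S = R + BᵀPB = [2] + [720.0000] = [722.0000]
BᵀPA = [348.0000 42.0000]
K = S⁻¹·BᵀPA = [0.4820 0.0582]
A−BK = [1.0720 0.2673; -2.9280 -0.7327]
AᵀP(A−BK) = [13.2659 3.2562; 3.2562 0.8068]
P' = Q + AᵀP(A−BK) = [17.7659 4.0062; 4.0062 1.0568]
tr(P') = 18.8227

0.4820 0.0582


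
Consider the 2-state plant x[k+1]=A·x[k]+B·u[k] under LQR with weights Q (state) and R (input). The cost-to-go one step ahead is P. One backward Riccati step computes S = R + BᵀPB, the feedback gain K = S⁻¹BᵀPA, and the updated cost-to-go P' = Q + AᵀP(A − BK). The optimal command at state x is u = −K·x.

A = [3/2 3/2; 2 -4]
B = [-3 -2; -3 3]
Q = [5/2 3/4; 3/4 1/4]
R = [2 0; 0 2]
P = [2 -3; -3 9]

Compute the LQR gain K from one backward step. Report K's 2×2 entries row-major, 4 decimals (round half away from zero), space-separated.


BᵀP = [3.0000 -18.0000; -13.0000 33.0000]
S = R + BᵀPB = [2 0; 0 2] + [45.0000 -60.0000; -60.0000 125.0000] = [47.0000 -60.0000; -60.0000 127.0000]
BᵀPA = [-31.5000 76.5000; 46.5000 -151.5000]
K = S⁻¹·BᵀPA = [-0.5110 0.2640; 0.1247 -1.0682]
A−BK = [0.2165 0.1558; 0.0929 -0.0034]
AᵀP(A−BK) = [0.6041 -0.5129; -0.5129 2.4732]
P' = Q + AᵀP(A−BK) = [3.1041 0.2371; 0.2371 2.7232]
tr(P') = 5.8272

-0.5110 0.2640 0.1247 -1.0682


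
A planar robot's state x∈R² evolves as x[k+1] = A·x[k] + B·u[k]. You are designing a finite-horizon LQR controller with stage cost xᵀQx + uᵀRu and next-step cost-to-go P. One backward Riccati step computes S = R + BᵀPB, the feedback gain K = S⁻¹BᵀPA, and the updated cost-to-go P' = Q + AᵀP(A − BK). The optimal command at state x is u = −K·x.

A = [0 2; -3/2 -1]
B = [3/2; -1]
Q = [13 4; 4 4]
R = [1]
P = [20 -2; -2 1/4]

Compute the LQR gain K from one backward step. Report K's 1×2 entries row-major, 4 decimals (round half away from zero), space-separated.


0.0933 1.2871

BᵀP = [32.0000 -3.2500]
S = R + BᵀPB = [1] + [51.2500] = [52.2500]
BᵀPA = [4.8750 67.2500]
K = S⁻¹·BᵀPA = [0.0933 1.2871]
A−BK = [-0.1400 0.0694; -1.4067 0.2871]
AᵀP(A−BK) = [0.1077 0.1005; 0.1005 1.6938]
P' = Q + AᵀP(A−BK) = [13.1077 4.1005; 4.1005 5.6938]
tr(P') = 18.8014


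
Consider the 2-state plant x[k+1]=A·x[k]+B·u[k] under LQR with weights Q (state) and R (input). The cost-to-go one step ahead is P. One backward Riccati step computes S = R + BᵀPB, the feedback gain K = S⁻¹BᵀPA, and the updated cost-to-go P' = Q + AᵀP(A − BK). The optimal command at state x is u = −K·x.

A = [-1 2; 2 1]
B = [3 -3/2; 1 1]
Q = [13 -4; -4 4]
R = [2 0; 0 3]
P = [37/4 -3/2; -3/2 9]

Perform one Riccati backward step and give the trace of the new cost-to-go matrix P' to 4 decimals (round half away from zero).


BᵀP = [26.2500 4.5000; -15.3750 11.2500]
S = R + BᵀPB = [2 0; 0 3] + [83.2500 -34.8750; -34.8750 34.3125] = [85.2500 -34.8750; -34.8750 37.3125]
BᵀPA = [-17.2500 57.0000; 37.8750 -19.5000]
K = S⁻¹·BᵀPA = [0.3447 0.7364; 1.3373 0.1657]
A−BK = [-0.0282 0.0393; 0.3180 0.0979]
AᵀP(A−BK) = [6.5471 1.4278; 1.4278 1.2560]
P' = Q + AᵀP(A−BK) = [19.5471 -2.5722; -2.5722 5.2560]
tr(P') = 24.8030

24.8030


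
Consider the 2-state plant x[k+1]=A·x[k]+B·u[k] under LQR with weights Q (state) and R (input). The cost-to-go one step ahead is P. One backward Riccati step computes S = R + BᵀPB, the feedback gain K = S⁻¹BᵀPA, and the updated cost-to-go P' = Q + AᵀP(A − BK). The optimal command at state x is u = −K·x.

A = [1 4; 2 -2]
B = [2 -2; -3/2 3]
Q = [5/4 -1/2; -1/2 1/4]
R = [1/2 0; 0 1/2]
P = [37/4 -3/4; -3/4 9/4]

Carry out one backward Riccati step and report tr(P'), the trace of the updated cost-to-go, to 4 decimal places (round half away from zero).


7.9334

BᵀP = [19.6250 -4.8750; -20.7500 8.2500]
S = R + BᵀPB = [1/2 0; 0 1/2] + [46.5625 -53.8750; -53.8750 66.2500] = [47.0625 -53.8750; -53.8750 66.7500]
BᵀPA = [9.8750 88.2500; -4.2500 -99.5000]
K = S⁻¹·BᵀPA = [1.8007 2.2190; 1.3897 0.3003]
A−BK = [0.1780 0.1627; 0.5320 0.4275]
AᵀP(A−BK) = [3.3746 2.8641; 2.8641 3.0587]
P' = Q + AᵀP(A−BK) = [4.6246 2.3641; 2.3641 3.3087]
tr(P') = 7.9334


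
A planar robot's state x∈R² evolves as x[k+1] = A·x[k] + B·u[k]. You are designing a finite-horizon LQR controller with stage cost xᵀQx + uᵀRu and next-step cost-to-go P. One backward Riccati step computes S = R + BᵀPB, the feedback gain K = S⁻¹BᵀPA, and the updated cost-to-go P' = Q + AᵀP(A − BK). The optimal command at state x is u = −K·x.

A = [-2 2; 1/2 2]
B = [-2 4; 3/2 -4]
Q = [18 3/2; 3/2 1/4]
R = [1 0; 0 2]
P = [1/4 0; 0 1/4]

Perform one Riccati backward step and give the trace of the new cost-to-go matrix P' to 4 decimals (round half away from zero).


20.5678

BᵀP = [-0.5000 0.3750; 1.0000 -1.0000]
S = R + BᵀPB = [1 0; 0 2] + [1.5625 -3.5000; -3.5000 8.0000] = [2.5625 -3.5000; -3.5000 10.0000]
BᵀPA = [1.1875 -0.2500; -2.5000 0.0000]
K = S⁻¹·BᵀPA = [0.2336 -0.1869; -0.1682 -0.0654]
A−BK = [-0.8598 1.8879; -0.5234 2.0187]
AᵀP(A−BK) = [0.3645 -0.6916; -0.6916 1.9533]
P' = Q + AᵀP(A−BK) = [18.3645 0.8084; 0.8084 2.2033]
tr(P') = 20.5678


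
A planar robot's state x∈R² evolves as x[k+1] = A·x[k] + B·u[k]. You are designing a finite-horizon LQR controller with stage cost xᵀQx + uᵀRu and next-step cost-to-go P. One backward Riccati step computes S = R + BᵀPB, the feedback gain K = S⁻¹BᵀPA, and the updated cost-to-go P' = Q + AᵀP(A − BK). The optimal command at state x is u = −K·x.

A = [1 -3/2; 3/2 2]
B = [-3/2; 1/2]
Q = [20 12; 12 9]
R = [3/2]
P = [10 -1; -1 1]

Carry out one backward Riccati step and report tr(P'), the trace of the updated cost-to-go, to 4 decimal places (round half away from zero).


35.8447

BᵀP = [-15.5000 2.0000]
S = R + BᵀPB = [3/2] + [24.2500] = [25.7500]
BᵀPA = [-12.5000 27.2500]
K = S⁻¹·BᵀPA = [-0.4854 1.0583]
A−BK = [0.2718 0.0874; 1.7427 1.4709]
AᵀP(A−BK) = [3.1820 1.4782; 1.4782 3.6626]
P' = Q + AᵀP(A−BK) = [23.1820 13.4782; 13.4782 12.6626]
tr(P') = 35.8447


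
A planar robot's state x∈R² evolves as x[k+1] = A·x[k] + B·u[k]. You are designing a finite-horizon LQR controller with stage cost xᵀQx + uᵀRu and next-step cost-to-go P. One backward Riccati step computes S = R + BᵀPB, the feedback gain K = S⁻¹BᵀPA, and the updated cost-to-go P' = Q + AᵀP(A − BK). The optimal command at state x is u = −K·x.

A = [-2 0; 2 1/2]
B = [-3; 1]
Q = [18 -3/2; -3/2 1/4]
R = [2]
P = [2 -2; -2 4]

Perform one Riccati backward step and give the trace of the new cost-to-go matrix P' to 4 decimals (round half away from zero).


22.5556

BᵀP = [-8.0000 10.0000]
S = R + BᵀPB = [2] + [34.0000] = [36.0000]
BᵀPA = [36.0000 5.0000]
K = S⁻¹·BᵀPA = [1.0000 0.1389]
A−BK = [1.0000 0.4167; 1.0000 0.3611]
AᵀP(A−BK) = [4.0000 1.0000; 1.0000 0.3056]
P' = Q + AᵀP(A−BK) = [22.0000 -0.5000; -0.5000 0.5556]
tr(P') = 22.5556


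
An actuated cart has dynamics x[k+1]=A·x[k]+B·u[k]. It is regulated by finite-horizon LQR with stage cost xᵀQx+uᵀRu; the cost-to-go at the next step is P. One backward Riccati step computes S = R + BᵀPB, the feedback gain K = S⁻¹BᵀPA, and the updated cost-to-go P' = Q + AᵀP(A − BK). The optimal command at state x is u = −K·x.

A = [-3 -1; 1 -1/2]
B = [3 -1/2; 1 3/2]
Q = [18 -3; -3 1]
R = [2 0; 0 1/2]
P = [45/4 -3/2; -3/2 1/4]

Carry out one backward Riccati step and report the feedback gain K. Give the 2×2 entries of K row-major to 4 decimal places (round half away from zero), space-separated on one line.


-0.8510 -0.2754 0.9147 0.1822

BᵀP = [32.2500 -4.2500; -7.8750 1.1250]
S = R + BᵀPB = [2 0; 0 1/2] + [92.5000 -22.5000; -22.5000 5.6250] = [94.5000 -22.5000; -22.5000 6.1250]
BᵀPA = [-101.0000 -30.1250; 24.7500 7.3125]
K = S⁻¹·BᵀPA = [-0.8510 -0.2754; 0.9147 0.1822]
A−BK = [0.0103 -0.0827; 0.4789 -0.4978]
AᵀP(A−BK) = [1.9104 0.5500; 0.5500 0.1837]
P' = Q + AᵀP(A−BK) = [19.9104 -2.4500; -2.4500 1.1837]
tr(P') = 21.0941


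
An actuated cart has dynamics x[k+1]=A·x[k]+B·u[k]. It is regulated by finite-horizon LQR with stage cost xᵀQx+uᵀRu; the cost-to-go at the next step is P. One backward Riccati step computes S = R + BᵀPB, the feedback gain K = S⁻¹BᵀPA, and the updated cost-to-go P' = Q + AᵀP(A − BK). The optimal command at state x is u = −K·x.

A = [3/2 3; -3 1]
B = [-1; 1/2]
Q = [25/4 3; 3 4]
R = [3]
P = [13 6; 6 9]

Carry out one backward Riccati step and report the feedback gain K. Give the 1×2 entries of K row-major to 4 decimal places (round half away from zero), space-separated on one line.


BᵀP = [-10.0000 -1.5000]
S = R + BᵀPB = [3] + [9.2500] = [12.2500]
BᵀPA = [-10.5000 -31.5000]
K = S⁻¹·BᵀPA = [-0.8571 -2.5714]
A−BK = [0.6429 0.4286; -2.5714 2.2857]
AᵀP(A−BK) = [47.2500 -40.5000; -40.5000 81.0000]
P' = Q + AᵀP(A−BK) = [53.5000 -37.5000; -37.5000 85.0000]
tr(P') = 138.5000

-0.8571 -2.5714


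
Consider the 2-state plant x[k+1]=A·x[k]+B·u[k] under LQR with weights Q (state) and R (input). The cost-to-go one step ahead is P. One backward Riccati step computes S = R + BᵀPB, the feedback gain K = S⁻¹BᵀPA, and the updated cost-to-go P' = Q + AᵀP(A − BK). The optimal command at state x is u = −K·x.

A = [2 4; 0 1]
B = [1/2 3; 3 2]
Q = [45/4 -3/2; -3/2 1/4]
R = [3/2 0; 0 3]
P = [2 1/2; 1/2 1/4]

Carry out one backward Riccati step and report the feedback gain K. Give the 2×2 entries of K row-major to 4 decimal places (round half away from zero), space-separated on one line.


0.0989 0.3251 0.4664 0.9611

BᵀP = [2.5000 1.0000; 7.0000 2.0000]
S = R + BᵀPB = [3/2 0; 0 3] + [4.2500 9.5000; 9.5000 25.0000] = [5.7500 9.5000; 9.5000 28.0000]
BᵀPA = [5.0000 11.0000; 14.0000 30.0000]
K = S⁻¹·BᵀPA = [0.0989 0.3251; 0.4664 0.9611]
A−BK = [0.5512 0.9541; -1.2297 -1.8975]
AᵀP(A−BK) = [0.9753 1.9187; 1.9187 3.8401]
P' = Q + AᵀP(A−BK) = [12.2253 0.4187; 0.4187 4.0901]
tr(P') = 16.3154


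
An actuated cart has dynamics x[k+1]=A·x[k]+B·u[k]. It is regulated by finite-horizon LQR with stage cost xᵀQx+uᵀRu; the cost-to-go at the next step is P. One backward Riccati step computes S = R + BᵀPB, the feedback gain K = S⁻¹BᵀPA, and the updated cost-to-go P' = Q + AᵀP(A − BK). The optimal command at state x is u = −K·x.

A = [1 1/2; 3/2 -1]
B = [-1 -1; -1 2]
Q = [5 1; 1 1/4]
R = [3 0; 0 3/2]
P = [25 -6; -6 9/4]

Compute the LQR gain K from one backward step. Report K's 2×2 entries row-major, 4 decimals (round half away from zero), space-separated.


BᵀP = [-19.0000 3.7500; -37.0000 10.5000]
S = R + BᵀPB = [3 0; 0 3/2] + [15.2500 26.5000; 26.5000 58.0000] = [18.2500 26.5000; 26.5000 59.5000]
BᵀPA = [-13.3750 -13.2500; -21.2500 -29.0000]
K = S⁻¹·BᵀPA = [-0.6065 -0.0518; -0.0870 -0.4643]
A−BK = [0.3065 -0.0161; 1.0674 -0.1232]
AᵀP(A−BK) = [2.1012 0.0652; 0.0652 0.3482]
P' = Q + AᵀP(A−BK) = [7.1012 1.0652; 1.0652 0.5982]
tr(P') = 7.6994

-0.6065 -0.0518 -0.0870 -0.4643


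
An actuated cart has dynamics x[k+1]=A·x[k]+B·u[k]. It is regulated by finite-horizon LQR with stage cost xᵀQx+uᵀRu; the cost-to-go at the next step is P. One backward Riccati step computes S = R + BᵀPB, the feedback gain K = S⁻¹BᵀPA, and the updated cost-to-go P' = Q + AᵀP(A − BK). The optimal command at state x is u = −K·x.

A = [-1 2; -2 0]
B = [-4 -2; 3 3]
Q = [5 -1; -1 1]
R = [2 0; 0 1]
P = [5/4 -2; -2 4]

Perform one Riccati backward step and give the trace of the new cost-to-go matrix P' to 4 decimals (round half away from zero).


BᵀP = [-11.0000 20.0000; -8.5000 16.0000]
S = R + BᵀPB = [2 0; 0 1] + [104.0000 82.0000; 82.0000 65.0000] = [106.0000 82.0000; 82.0000 66.0000]
BᵀPA = [-29.0000 -22.0000; -23.5000 -17.0000]
K = S⁻¹·BᵀPA = [0.0478 -0.2132; -0.4154 0.0074]
A−BK = [-1.6397 1.1618; -0.8971 0.6176]
AᵀP(A−BK) = [0.8732 -0.5110; -0.5110 0.4338]
P' = Q + AᵀP(A−BK) = [5.8732 -1.5110; -1.5110 1.4338]
tr(P') = 7.3070

7.3070


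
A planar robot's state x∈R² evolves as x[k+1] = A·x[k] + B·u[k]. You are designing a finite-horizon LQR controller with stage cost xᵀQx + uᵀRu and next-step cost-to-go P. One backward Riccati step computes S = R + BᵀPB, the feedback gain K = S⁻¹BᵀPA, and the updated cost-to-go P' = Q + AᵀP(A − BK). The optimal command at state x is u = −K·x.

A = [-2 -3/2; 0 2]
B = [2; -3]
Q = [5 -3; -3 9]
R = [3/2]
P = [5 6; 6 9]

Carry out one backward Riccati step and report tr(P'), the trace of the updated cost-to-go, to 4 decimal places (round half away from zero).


26.2336

BᵀP = [-8.0000 -15.0000]
S = R + BᵀPB = [3/2] + [29.0000] = [30.5000]
BᵀPA = [16.0000 -18.0000]
K = S⁻¹·BᵀPA = [0.5246 -0.5902]
A−BK = [-3.0492 -0.3197; 1.5738 0.2295]
AᵀP(A−BK) = [11.6066 0.4426; 0.4426 0.6270]
P' = Q + AᵀP(A−BK) = [16.6066 -2.5574; -2.5574 9.6270]
tr(P') = 26.2336


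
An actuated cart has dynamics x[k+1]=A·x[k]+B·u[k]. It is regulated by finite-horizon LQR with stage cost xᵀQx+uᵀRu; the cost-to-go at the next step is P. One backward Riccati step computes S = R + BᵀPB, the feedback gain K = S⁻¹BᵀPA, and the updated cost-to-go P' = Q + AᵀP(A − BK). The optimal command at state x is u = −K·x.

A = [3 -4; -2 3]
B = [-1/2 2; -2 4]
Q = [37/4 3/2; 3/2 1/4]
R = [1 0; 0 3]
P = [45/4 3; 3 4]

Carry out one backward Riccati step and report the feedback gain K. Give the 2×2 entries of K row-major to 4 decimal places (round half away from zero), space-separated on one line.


BᵀP = [-11.6250 -9.5000; 34.5000 22.0000]
S = R + BᵀPB = [1 0; 0 3] + [24.8125 -61.2500; -61.2500 157.0000] = [25.8125 -61.2500; -61.2500 160.0000]
BᵀPA = [-15.8750 18.0000; 59.5000 -72.0000]
K = S⁻¹·BᵀPA = [2.9182 -4.0429; 1.4890 -1.9977]
A−BK = [1.4811 -2.0261; -2.1196 2.9049]
AᵀP(A−BK) = [38.9807 -53.3192; -53.3192 72.9394]
P' = Q + AᵀP(A−BK) = [48.2307 -51.8192; -51.8192 73.1894]
tr(P') = 121.4201

2.9182 -4.0429 1.4890 -1.9977


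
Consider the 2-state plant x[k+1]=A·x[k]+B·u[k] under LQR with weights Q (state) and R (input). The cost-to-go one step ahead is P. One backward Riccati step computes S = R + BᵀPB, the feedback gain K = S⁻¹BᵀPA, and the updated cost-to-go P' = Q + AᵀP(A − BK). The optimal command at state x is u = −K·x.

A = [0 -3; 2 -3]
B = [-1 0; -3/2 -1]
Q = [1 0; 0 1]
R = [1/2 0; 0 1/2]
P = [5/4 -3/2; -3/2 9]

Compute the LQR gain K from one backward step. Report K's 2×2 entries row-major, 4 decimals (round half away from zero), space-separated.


-0.5393 1.9551 -1.2135 -0.1011

BᵀP = [1.0000 -12.0000; 1.5000 -9.0000]
S = R + BᵀPB = [1/2 0; 0 1/2] + [17.0000 12.0000; 12.0000 9.0000] = [17.5000 12.0000; 12.0000 9.5000]
BᵀPA = [-24.0000 33.0000; -18.0000 22.5000]
K = S⁻¹·BᵀPA = [-0.5393 1.9551; -1.2135 -0.1011]
A−BK = [-0.5393 -1.0449; -0.0225 -0.1685]
AᵀP(A−BK) = [1.2135 0.1011; 0.1011 3.0084]
P' = Q + AᵀP(A−BK) = [2.2135 0.1011; 0.1011 4.0084]
tr(P') = 6.2219


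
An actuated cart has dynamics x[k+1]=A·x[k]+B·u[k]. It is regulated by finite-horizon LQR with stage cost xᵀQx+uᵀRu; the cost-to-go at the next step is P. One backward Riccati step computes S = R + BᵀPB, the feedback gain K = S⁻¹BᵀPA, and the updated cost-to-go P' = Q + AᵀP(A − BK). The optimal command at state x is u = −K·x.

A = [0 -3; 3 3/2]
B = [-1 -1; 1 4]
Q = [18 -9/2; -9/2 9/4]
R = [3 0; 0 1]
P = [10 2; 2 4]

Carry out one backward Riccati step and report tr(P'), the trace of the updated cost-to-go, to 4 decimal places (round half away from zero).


46.9330

BᵀP = [-8.0000 2.0000; -2.0000 14.0000]
S = R + BᵀPB = [3 0; 0 1] + [10.0000 16.0000; 16.0000 58.0000] = [13.0000 16.0000; 16.0000 59.0000]
BᵀPA = [6.0000 27.0000; 42.0000 27.0000]
K = S⁻¹·BᵀPA = [-0.6223 2.2720; 0.8806 -0.1585]
A−BK = [0.2583 -0.8865; 0.0998 -0.1380]
AᵀP(A−BK) = [2.7476 -6.9746; -6.9746 23.9354]
P' = Q + AᵀP(A−BK) = [20.7476 -11.4746; -11.4746 26.1854]
tr(P') = 46.9330


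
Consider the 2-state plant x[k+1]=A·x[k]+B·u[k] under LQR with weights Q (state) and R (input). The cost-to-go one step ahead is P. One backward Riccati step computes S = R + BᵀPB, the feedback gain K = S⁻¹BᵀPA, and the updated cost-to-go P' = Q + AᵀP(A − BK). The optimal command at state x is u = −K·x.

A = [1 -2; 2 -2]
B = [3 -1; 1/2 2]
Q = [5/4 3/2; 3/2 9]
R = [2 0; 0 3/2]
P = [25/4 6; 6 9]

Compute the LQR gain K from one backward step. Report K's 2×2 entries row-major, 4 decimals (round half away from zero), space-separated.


0.6205 -0.9135 0.7758 -0.7220

BᵀP = [21.7500 22.5000; 5.7500 12.0000]
S = R + BᵀPB = [2 0; 0 3/2] + [76.5000 23.2500; 23.2500 18.2500] = [78.5000 23.2500; 23.2500 19.7500]
BᵀPA = [66.7500 -88.5000; 29.7500 -35.5000]
K = S⁻¹·BᵀPA = [0.6205 -0.9135; 0.7758 -0.7220]
A−BK = [-0.0858 0.0186; 0.1381 -0.0992]
AᵀP(A−BK) = [1.7484 -2.0408; -2.0408 2.5197]
P' = Q + AᵀP(A−BK) = [2.9984 -0.5408; -0.5408 11.5197]
tr(P') = 14.5181


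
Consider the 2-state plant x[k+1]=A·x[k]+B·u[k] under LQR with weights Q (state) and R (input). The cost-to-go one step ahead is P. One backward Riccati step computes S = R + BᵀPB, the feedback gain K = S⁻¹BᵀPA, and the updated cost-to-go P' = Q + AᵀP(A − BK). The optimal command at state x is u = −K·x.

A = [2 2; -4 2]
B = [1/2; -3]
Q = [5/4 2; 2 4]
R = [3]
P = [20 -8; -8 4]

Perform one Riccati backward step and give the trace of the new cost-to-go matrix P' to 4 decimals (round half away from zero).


33.9559

BᵀP = [34.0000 -16.0000]
S = R + BᵀPB = [3] + [65.0000] = [68.0000]
BᵀPA = [132.0000 36.0000]
K = S⁻¹·BᵀPA = [1.9412 0.5294]
A−BK = [1.0294 1.7353; 1.8235 3.5882]
AᵀP(A−BK) = [15.7647 10.1176; 10.1176 12.9412]
P' = Q + AᵀP(A−BK) = [17.0147 12.1176; 12.1176 16.9412]
tr(P') = 33.9559


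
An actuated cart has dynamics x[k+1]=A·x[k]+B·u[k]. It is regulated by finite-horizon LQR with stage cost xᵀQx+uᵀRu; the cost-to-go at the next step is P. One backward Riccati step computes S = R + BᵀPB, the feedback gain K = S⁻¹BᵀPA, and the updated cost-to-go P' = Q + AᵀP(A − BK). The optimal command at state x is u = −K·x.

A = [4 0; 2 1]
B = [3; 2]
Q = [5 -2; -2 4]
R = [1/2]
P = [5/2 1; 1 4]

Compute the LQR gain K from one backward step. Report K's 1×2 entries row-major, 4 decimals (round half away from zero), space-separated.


BᵀP = [9.5000 11.0000]
S = R + BᵀPB = [1/2] + [50.5000] = [51.0000]
BᵀPA = [60.0000 11.0000]
K = S⁻¹·BᵀPA = [1.1765 0.2157]
A−BK = [0.4706 -0.6471; -0.3529 0.5686]
AᵀP(A−BK) = [1.4118 -0.9412; -0.9412 1.6275]
P' = Q + AᵀP(A−BK) = [6.4118 -2.9412; -2.9412 5.6275]
tr(P') = 12.0392

1.1765 0.2157


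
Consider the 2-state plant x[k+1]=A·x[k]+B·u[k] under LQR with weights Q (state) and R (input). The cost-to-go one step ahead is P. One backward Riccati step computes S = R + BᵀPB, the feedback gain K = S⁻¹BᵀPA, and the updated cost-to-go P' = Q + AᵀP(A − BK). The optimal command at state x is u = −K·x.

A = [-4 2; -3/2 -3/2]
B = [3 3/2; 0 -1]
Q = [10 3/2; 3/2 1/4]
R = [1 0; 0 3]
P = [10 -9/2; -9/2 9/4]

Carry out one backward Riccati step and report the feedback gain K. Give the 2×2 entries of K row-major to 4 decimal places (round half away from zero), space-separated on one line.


-1.0300 0.7212 -0.1029 0.2500

BᵀP = [30.0000 -13.5000; 19.5000 -9.0000]
S = R + BᵀPB = [1 0; 0 3] + [90.0000 58.5000; 58.5000 38.2500] = [91.0000 58.5000; 58.5000 41.2500]
BᵀPA = [-99.7500 80.2500; -64.5000 52.5000]
K = S⁻¹·BᵀPA = [-1.0300 0.7212; -0.1029 0.2500]
A−BK = [-0.7557 -0.5385; -1.6029 -1.2500]
AᵀP(A−BK) = [1.6826 -0.3774; -0.3774 1.0649]
P' = Q + AᵀP(A−BK) = [11.6826 1.1226; 1.1226 1.3149]
tr(P') = 12.9975


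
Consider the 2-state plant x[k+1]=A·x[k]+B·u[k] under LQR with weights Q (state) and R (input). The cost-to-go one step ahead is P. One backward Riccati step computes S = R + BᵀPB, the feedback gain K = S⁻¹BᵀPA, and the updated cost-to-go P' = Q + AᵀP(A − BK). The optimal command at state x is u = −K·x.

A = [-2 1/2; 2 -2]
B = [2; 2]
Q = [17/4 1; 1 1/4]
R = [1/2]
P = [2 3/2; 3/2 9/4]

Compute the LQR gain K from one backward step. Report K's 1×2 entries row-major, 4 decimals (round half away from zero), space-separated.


0.0339 -0.3898

BᵀP = [7.0000 7.5000]
S = R + BᵀPB = [1/2] + [29.0000] = [29.5000]
BᵀPA = [1.0000 -11.5000]
K = S⁻¹·BᵀPA = [0.0339 -0.3898]
A−BK = [-2.0678 1.2797; 1.9322 -1.2203]
AᵀP(A−BK) = [4.9661 -3.1102; -3.1102 2.0169]
P' = Q + AᵀP(A−BK) = [9.2161 -2.1102; -2.1102 2.2669]
tr(P') = 11.4831


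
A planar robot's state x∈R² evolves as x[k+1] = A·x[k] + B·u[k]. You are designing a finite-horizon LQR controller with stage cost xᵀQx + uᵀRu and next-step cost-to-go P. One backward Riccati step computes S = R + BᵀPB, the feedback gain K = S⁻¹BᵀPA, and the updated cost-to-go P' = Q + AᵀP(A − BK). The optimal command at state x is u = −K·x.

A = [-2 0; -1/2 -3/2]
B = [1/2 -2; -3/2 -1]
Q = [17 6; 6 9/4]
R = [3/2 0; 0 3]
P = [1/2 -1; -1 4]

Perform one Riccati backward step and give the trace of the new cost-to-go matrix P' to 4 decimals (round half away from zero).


21.0587

BᵀP = [1.7500 -6.5000; 0.0000 -2.0000]
S = R + BᵀPB = [3/2 0; 0 3] + [10.6250 3.0000; 3.0000 2.0000] = [12.1250 3.0000; 3.0000 5.0000]
BᵀPA = [-0.2500 9.7500; 1.0000 3.0000]
K = S⁻¹·BᵀPA = [-0.0823 0.7700; 0.2494 0.1380]
A−BK = [-1.4600 -0.1090; -0.3741 -0.2070]
AᵀP(A−BK) = [0.7300 0.0545; 0.0545 1.0787]
P' = Q + AᵀP(A−BK) = [17.7300 6.0545; 6.0545 3.3287]
tr(P') = 21.0587


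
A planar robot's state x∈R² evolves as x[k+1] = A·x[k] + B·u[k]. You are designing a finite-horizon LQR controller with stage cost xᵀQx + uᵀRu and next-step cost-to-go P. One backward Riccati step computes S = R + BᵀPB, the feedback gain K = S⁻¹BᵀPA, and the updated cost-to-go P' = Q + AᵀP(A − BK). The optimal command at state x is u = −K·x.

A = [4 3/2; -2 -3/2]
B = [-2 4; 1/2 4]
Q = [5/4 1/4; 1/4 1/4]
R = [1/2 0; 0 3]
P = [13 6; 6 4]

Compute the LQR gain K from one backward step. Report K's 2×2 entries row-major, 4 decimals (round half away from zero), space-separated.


-2.0731 -1.0112 -0.1063 -0.1702

BᵀP = [-23.0000 -10.0000; 76.0000 40.0000]
S = R + BᵀPB = [1/2 0; 0 3] + [41.0000 -132.0000; -132.0000 464.0000] = [41.5000 -132.0000; -132.0000 467.0000]
BᵀPA = [-72.0000 -19.5000; 224.0000 54.0000]
K = S⁻¹·BᵀPA = [-2.0731 -1.0112; -0.1063 -0.1702]
A−BK = [0.2791 0.1583; -0.5382 -0.3136]
AᵀP(A−BK) = [2.5515 1.3156; 1.3156 0.7216]
P' = Q + AᵀP(A−BK) = [3.8015 1.5656; 1.5656 0.9716]
tr(P') = 4.7731


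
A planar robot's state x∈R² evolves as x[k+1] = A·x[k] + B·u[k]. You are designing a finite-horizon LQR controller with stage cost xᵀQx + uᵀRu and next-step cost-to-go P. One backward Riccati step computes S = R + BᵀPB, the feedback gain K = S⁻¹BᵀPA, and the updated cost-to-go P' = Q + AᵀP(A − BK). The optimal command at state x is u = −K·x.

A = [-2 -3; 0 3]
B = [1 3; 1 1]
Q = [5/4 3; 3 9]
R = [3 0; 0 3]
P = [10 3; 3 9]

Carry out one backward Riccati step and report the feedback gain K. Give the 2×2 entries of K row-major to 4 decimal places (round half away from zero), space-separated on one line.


0.3241 2.5494 -0.6877 -1.4585

BᵀP = [13.0000 12.0000; 33.0000 18.0000]
S = R + BᵀPB = [3 0; 0 3] + [25.0000 51.0000; 51.0000 117.0000] = [28.0000 51.0000; 51.0000 120.0000]
BᵀPA = [-26.0000 -3.0000; -66.0000 -45.0000]
K = S⁻¹·BᵀPA = [0.3241 2.5494; -0.6877 -1.4585]
A−BK = [-0.2609 -1.1739; 0.3636 1.9091]
AᵀP(A−BK) = [3.0356 12.0237; 12.0237 59.0158]
P' = Q + AᵀP(A−BK) = [4.2856 15.0237; 15.0237 68.0158]
tr(P') = 72.3014


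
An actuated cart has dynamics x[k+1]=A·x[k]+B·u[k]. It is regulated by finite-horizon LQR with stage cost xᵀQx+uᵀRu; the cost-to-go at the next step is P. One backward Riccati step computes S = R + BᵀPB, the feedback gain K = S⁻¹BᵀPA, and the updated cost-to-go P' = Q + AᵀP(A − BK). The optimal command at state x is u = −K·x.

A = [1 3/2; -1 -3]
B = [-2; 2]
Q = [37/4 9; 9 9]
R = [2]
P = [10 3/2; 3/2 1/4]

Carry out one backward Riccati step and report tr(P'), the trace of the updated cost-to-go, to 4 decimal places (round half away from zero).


BᵀP = [-17.0000 -2.5000]
S = R + BᵀPB = [2] + [29.0000] = [31.0000]
BᵀPA = [-14.5000 -18.0000]
K = S⁻¹·BᵀPA = [-0.4677 -0.5806]
A−BK = [0.0645 0.3387; -0.0645 -1.8387]
AᵀP(A−BK) = [0.4677 0.5806; 0.5806 0.7984]
P' = Q + AᵀP(A−BK) = [9.7177 9.5806; 9.5806 9.7984]
tr(P') = 19.5161

19.5161


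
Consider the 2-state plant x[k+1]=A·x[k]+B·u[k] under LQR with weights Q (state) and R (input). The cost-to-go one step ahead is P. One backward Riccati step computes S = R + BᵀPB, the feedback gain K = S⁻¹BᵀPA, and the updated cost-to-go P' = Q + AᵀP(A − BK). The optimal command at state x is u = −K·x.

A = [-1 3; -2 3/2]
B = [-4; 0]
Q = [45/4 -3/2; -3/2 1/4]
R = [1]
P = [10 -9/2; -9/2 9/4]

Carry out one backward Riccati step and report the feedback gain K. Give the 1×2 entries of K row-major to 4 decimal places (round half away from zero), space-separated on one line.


0.0248 -0.5776

BᵀP = [-40.0000 18.0000]
S = R + BᵀPB = [1] + [160.0000] = [161.0000]
BᵀPA = [4.0000 -93.0000]
K = S⁻¹·BᵀPA = [0.0248 -0.5776]
A−BK = [-0.9006 0.6894; -2.0000 1.5000]
AᵀP(A−BK) = [0.9006 -0.6894; -0.6894 0.8420]
P' = Q + AᵀP(A−BK) = [12.1506 -2.1894; -2.1894 1.0920]
tr(P') = 13.2426


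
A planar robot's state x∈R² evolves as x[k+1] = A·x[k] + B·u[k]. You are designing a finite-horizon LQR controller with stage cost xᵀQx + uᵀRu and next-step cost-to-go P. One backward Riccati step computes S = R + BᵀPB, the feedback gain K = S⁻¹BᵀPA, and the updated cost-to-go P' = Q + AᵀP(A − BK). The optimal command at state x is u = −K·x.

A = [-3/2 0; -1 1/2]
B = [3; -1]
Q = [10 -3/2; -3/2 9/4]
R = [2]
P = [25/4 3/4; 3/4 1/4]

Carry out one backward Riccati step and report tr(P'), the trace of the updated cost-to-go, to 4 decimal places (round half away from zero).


13.2824

BᵀP = [18.0000 2.0000]
S = R + BᵀPB = [2] + [52.0000] = [54.0000]
BᵀPA = [-29.0000 1.0000]
K = S⁻¹·BᵀPA = [-0.5370 0.0185]
A−BK = [0.1111 -0.0556; -1.5370 0.5185]
AᵀP(A−BK) = [0.9884 -0.1505; -0.1505 0.0440]
P' = Q + AᵀP(A−BK) = [10.9884 -1.6505; -1.6505 2.2940]
tr(P') = 13.2824


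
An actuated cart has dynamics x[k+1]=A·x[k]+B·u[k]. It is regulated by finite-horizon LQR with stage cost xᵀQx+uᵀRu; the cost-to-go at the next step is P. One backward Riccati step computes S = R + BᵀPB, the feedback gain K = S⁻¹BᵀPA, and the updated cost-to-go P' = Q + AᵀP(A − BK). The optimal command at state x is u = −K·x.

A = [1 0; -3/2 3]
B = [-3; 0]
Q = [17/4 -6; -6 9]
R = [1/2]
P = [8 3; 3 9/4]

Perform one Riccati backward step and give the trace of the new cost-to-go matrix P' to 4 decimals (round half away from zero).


BᵀP = [-24.0000 -9.0000]
S = R + BᵀPB = [1/2] + [72.0000] = [72.5000]
BᵀPA = [-10.5000 -27.0000]
K = S⁻¹·BᵀPA = [-0.1448 -0.3724]
A−BK = [0.5655 -1.1172; -1.5000 3.0000]
AᵀP(A−BK) = [2.5418 -5.0353; -5.0353 10.1948]
P' = Q + AᵀP(A−BK) = [6.7918 -11.0353; -11.0353 19.1948]
tr(P') = 25.9866

25.9866


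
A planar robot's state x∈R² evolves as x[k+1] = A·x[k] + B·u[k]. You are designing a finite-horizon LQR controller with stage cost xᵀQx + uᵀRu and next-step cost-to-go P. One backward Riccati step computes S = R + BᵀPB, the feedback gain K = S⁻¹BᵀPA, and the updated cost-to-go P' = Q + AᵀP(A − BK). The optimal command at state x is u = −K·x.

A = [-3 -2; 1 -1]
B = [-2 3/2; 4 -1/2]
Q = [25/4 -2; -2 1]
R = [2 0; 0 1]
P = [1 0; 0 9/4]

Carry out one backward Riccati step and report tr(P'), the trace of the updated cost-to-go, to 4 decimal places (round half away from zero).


BᵀP = [-2.0000 9.0000; 1.5000 -1.1250]
S = R + BᵀPB = [2 0; 0 1] + [40.0000 -7.5000; -7.5000 2.8125] = [42.0000 -7.5000; -7.5000 3.8125]
BᵀPA = [15.0000 -5.0000; -5.6250 -1.8750]
K = S⁻¹·BᵀPA = [0.1444 -0.3189; -1.1913 -1.1191]
A−BK = [-0.9242 -0.9591; -0.1733 -0.2840]
AᵀP(A−BK) = [2.3827 2.2383; 2.2383 2.5572]
P' = Q + AᵀP(A−BK) = [8.6327 0.2383; 0.2383 3.5572]
tr(P') = 12.1898

12.1898


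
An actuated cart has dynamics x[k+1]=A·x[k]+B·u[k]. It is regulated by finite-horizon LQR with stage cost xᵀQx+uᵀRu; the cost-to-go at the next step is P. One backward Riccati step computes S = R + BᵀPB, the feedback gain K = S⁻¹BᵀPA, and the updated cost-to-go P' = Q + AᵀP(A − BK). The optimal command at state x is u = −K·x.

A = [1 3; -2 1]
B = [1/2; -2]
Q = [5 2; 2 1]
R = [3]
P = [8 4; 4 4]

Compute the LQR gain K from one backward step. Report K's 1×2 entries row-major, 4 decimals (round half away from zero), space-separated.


BᵀP = [-4.0000 -6.0000]
S = R + BᵀPB = [3] + [10.0000] = [13.0000]
BᵀPA = [8.0000 -18.0000]
K = S⁻¹·BᵀPA = [0.6154 -1.3846]
A−BK = [0.6923 3.6923; -0.7692 -1.7692]
AᵀP(A−BK) = [3.0769 7.0769; 7.0769 75.0769]
P' = Q + AᵀP(A−BK) = [8.0769 9.0769; 9.0769 76.0769]
tr(P') = 84.1538

0.6154 -1.3846


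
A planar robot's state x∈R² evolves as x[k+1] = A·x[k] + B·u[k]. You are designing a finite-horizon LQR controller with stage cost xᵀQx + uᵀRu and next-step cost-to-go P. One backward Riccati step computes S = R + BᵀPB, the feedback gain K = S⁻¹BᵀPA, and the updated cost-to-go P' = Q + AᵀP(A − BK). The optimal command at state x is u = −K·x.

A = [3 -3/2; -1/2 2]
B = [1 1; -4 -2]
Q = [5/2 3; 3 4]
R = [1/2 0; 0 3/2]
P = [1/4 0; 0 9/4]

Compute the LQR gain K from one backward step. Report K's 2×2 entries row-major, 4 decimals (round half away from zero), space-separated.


BᵀP = [0.2500 -9.0000; 0.2500 -4.5000]
S = R + BᵀPB = [1/2 0; 0 3/2] + [36.2500 18.2500; 18.2500 9.2500] = [36.7500 18.2500; 18.2500 10.7500]
BᵀPA = [5.2500 -18.3750; 3.0000 -9.3750]
K = S⁻¹·BᵀPA = [0.0272 -0.4264; 0.2329 -0.1482]
A−BK = [2.7399 -0.9254; 0.0746 -0.0020]
AᵀP(A−BK) = [1.9710 -0.6918; -0.6918 0.3380]
P' = Q + AᵀP(A−BK) = [4.4710 2.3082; 2.3082 4.3380]
tr(P') = 8.8090

0.0272 -0.4264 0.2329 -0.1482


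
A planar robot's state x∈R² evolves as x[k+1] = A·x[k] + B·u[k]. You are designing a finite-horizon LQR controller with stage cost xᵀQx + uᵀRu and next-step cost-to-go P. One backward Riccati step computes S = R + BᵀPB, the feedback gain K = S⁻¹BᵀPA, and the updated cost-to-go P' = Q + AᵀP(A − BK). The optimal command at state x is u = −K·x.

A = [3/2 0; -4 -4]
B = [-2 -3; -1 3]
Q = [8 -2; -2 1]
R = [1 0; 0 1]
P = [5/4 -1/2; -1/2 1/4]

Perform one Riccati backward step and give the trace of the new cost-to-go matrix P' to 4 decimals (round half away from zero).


10.2250

BᵀP = [-2.0000 0.7500; -5.2500 2.2500]
S = R + BᵀPB = [1 0; 0 1] + [3.2500 8.2500; 8.2500 22.5000] = [4.2500 8.2500; 8.2500 23.5000]
BᵀPA = [-6.0000 -3.0000; -16.8750 -9.0000]
K = S⁻¹·BᵀPA = [-0.0560 0.1179; -0.6984 -0.4244]
A−BK = [-0.7073 -1.0373; -1.9607 -2.6090]
AᵀP(A−BK) = [0.6906 0.5462; 0.5462 0.5344]
P' = Q + AᵀP(A−BK) = [8.6906 -1.4538; -1.4538 1.5344]
tr(P') = 10.2250


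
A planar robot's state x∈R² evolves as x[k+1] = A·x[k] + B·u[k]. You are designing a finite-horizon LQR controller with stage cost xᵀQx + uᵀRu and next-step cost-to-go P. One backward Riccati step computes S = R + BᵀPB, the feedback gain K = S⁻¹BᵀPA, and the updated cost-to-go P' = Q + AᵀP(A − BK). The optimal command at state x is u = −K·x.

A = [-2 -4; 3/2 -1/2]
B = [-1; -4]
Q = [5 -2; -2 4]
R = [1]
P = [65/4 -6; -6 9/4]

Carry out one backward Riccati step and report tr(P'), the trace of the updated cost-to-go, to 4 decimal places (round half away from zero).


BᵀP = [7.7500 -3.0000]
S = R + BᵀPB = [1] + [4.2500] = [5.2500]
BᵀPA = [-20.0000 -29.5000]
K = S⁻¹·BᵀPA = [-3.8095 -5.6190]
A−BK = [-5.8095 -9.6190; -13.7381 -22.9762]
AᵀP(A−BK) = [29.8720 45.9315; 45.9315 70.8006]
P' = Q + AᵀP(A−BK) = [34.8720 43.9315; 43.9315 74.8006]
tr(P') = 109.6726

109.6726


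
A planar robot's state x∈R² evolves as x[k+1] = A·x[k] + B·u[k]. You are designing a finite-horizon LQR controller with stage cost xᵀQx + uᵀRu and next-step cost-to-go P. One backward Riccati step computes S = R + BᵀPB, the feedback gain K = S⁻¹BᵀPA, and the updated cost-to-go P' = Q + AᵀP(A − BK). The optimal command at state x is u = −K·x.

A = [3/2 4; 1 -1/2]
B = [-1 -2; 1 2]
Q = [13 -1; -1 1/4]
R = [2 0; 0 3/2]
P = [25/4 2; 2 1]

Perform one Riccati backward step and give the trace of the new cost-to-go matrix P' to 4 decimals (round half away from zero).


34.9585

BᵀP = [-4.2500 -1.0000; -8.5000 -2.0000]
S = R + BᵀPB = [2 0; 0 3/2] + [3.2500 6.5000; 6.5000 13.0000] = [5.2500 6.5000; 6.5000 14.5000]
BᵀPA = [-7.3750 -16.5000; -14.7500 -33.0000]
K = S⁻¹·BᵀPA = [-0.3266 -0.7306; -0.8708 -1.9483]
A−BK = [-0.5683 -0.6273; 3.0683 4.1273]
AᵀP(A−BK) = [5.8090 9.3736; 9.3736 15.8994]
P' = Q + AᵀP(A−BK) = [18.8090 8.3736; 8.3736 16.1494]
tr(P') = 34.9585


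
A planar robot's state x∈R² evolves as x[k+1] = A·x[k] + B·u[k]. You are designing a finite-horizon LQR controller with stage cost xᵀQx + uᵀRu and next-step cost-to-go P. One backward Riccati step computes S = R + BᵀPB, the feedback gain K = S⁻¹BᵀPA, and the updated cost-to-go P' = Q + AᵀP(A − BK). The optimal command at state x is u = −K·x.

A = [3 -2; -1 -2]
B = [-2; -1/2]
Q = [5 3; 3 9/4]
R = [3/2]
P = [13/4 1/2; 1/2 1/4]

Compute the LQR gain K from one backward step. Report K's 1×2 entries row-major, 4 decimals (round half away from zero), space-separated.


-1.2289 1.0120

BᵀP = [-6.7500 -1.1250]
S = R + BᵀPB = [3/2] + [14.0625] = [15.5625]
BᵀPA = [-19.1250 15.7500]
K = S⁻¹·BᵀPA = [-1.2289 1.0120]
A−BK = [0.5422 0.0241; -1.6145 -1.4940]
AᵀP(A−BK) = [2.9970 -1.6446; -1.6446 2.0602]
P' = Q + AᵀP(A−BK) = [7.9970 1.3554; 1.3554 4.3102]
tr(P') = 12.3072


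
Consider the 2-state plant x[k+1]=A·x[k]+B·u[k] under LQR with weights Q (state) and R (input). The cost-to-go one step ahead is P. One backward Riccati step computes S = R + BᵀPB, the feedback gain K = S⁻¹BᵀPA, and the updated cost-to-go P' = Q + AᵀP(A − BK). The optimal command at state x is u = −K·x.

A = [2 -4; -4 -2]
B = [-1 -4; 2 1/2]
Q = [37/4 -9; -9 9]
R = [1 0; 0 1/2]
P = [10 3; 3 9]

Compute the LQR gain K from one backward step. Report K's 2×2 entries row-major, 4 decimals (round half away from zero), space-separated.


-1.9362 -1.2875 -0.0099 1.3218

BᵀP = [-4.0000 15.0000; -38.5000 -7.5000]
S = R + BᵀPB = [1 0; 0 1/2] + [34.0000 23.5000; 23.5000 150.2500] = [35.0000 23.5000; 23.5000 150.7500]
BᵀPA = [-68.0000 -14.0000; -47.0000 169.0000]
K = S⁻¹·BᵀPA = [-1.9362 -1.2875; -0.0099 1.3218]
A−BK = [0.0240 -0.0004; -0.1227 -0.0859]
AᵀP(A−BK) = [3.8724 2.5749; 2.5749 2.5978]
P' = Q + AᵀP(A−BK) = [13.1224 -6.4251; -6.4251 11.5978]
tr(P') = 24.7202


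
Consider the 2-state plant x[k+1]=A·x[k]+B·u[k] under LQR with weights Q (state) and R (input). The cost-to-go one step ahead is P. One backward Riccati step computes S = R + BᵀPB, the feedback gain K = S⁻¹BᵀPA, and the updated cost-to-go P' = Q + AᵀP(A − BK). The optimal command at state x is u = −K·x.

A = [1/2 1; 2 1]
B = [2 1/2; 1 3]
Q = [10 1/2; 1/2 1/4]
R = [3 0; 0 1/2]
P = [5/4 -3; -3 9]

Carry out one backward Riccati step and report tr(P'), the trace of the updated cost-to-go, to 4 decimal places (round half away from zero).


BᵀP = [-0.5000 3.0000; -8.3750 25.5000]
S = R + BᵀPB = [3 0; 0 1/2] + [2.0000 8.7500; 8.7500 72.3125] = [5.0000 8.7500; 8.7500 72.8125]
BᵀPA = [5.7500 2.5000; 46.8125 17.1250]
K = S⁻¹·BᵀPA = [0.0315 0.1120; 0.6391 0.2217]
A−BK = [0.1174 0.6652; 0.0511 0.2228]
AᵀP(A−BK) = [0.2120 0.1011; 0.1011 0.1728]
P' = Q + AᵀP(A−BK) = [10.2120 0.6011; 0.6011 0.4228]
tr(P') = 10.6348

10.6348


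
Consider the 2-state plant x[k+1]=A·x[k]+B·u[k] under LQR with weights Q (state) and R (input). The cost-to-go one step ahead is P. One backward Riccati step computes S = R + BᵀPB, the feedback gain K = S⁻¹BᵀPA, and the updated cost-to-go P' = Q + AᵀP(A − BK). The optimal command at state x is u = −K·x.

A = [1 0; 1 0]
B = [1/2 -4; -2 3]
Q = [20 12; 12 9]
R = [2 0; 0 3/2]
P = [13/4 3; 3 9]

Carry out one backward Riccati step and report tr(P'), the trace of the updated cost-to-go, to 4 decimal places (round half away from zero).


31.1710

BᵀP = [-4.3750 -16.5000; -4.0000 15.0000]
S = R + BᵀPB = [2 0; 0 3/2] + [30.8125 -32.0000; -32.0000 61.0000] = [32.8125 -32.0000; -32.0000 62.5000]
BᵀPA = [-20.8750 0.0000; 11.0000 0.0000]
K = S⁻¹·BᵀPA = [-0.9278 0.0000; -0.2991 0.0000]
A−BK = [0.2677 0.0000; 0.0415 0.0000]
AᵀP(A−BK) = [2.1710 0.0000; 0.0000 0.0000]
P' = Q + AᵀP(A−BK) = [22.1710 12.0000; 12.0000 9.0000]
tr(P') = 31.1710
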